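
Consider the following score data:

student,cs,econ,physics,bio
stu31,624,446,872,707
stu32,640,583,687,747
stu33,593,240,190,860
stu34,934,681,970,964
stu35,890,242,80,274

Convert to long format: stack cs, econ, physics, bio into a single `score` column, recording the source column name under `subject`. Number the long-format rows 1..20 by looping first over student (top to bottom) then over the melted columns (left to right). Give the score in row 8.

747

20 rows total (5 × 4). Row 8: index ⌊(8-1)/4⌋ = 1 into student → stu32; (8-1) mod 4 = 3 into the melted columns → bio.
So row 8 is (stu32, bio, 747); score = 747.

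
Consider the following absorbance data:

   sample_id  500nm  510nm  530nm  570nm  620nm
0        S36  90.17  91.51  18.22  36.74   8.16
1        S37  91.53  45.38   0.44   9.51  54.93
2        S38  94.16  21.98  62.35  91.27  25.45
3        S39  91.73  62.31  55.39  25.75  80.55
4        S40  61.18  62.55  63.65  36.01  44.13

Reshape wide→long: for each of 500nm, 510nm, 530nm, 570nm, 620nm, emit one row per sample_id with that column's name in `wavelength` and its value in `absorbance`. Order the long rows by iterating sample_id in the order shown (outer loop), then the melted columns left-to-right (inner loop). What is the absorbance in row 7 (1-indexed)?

25 rows total (5 × 5). Row 7: index ⌊(7-1)/5⌋ = 1 into sample_id → S37; (7-1) mod 5 = 1 into the melted columns → 510nm.
So row 7 is (S37, 510nm, 45.38); absorbance = 45.38.

45.38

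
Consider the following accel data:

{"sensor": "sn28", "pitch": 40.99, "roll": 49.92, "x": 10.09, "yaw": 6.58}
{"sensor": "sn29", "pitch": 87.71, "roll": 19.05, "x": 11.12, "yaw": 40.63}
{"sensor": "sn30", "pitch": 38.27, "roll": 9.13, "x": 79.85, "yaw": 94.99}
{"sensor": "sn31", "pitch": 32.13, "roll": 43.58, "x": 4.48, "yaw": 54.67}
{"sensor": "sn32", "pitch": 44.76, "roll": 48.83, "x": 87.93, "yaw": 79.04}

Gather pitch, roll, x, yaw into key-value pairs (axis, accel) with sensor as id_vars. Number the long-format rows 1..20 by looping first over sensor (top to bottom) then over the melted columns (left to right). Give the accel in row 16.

54.67

20 rows total (5 × 4). Row 16: index ⌊(16-1)/4⌋ = 3 into sensor → sn31; (16-1) mod 4 = 3 into the melted columns → yaw.
So row 16 is (sn31, yaw, 54.67); accel = 54.67.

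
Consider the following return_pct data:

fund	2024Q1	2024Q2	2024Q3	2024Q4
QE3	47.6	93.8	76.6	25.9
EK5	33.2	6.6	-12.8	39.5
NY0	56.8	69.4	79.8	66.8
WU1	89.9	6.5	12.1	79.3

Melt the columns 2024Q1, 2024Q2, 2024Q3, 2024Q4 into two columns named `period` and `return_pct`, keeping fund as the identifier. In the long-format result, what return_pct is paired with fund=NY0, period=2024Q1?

56.8

Unpivoting turns each (fund, wide-column) pair into one long row.
The wide cell at row NY0, column 2024Q1 holds 56.8, so the long row (NY0, 2024Q1) has return_pct=56.8.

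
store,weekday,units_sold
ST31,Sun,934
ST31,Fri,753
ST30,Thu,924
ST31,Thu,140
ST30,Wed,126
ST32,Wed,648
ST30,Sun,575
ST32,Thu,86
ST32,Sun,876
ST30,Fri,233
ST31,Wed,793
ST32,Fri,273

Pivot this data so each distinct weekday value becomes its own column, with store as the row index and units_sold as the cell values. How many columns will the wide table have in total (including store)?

5

1 column for store plus 4 distinct weekday values → 5 columns.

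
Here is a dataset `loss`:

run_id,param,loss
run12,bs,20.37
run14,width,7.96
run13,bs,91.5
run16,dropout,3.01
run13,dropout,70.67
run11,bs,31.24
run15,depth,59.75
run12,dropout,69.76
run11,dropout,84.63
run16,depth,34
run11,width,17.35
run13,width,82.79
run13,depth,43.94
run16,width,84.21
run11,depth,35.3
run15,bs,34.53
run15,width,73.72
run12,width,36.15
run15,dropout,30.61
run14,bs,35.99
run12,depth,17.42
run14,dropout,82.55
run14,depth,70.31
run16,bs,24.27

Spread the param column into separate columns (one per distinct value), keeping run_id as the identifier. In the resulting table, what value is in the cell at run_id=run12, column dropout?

69.76

Wide layout: rows indexed by run_id, columns are the 4 distinct param values (bs, width, dropout, depth).
Cell (run_id=run12, param=dropout) draws from the long row where run_id=run12 and param=dropout, which has loss=69.76.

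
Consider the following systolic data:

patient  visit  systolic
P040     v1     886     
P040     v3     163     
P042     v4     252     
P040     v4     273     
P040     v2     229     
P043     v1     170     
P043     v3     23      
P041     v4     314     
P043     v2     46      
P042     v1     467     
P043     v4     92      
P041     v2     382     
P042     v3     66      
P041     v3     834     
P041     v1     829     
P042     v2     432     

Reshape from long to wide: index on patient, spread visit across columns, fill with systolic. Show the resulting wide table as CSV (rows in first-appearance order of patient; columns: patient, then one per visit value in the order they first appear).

patient,v1,v3,v4,v2
P040,886,163,273,229
P042,467,66,252,432
P043,170,23,92,46
P041,829,834,314,382

Columns: patient plus the 4 distinct visit values (v1, v3, v4, v2).
For example, row P040 column v1 takes systolic=886 from the long row (P040, v1).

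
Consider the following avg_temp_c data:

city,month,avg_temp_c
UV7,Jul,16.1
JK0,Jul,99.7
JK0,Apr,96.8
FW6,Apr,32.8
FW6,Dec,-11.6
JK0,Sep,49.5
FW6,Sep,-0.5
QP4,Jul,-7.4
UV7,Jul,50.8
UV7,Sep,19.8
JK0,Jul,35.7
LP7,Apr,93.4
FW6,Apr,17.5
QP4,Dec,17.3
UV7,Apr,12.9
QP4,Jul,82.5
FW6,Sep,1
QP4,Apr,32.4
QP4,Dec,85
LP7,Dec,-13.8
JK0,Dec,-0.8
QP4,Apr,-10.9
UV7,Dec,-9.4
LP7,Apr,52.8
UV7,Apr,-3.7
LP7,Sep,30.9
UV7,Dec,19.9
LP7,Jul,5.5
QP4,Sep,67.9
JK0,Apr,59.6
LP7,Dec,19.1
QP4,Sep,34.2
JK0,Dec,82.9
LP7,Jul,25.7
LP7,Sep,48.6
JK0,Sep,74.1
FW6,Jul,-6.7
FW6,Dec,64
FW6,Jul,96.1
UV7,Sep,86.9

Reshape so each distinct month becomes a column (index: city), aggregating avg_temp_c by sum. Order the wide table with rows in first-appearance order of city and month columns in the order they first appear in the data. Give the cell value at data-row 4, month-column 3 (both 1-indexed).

102.3

With rows in first-appearance order of city, row 4 is city=QP4. month columns in first-appearance order: Jul, Apr, Dec, Sep; column 3 is Dec.
Long rows with city=QP4, month=Dec: 17.3 + 85 = 102.3.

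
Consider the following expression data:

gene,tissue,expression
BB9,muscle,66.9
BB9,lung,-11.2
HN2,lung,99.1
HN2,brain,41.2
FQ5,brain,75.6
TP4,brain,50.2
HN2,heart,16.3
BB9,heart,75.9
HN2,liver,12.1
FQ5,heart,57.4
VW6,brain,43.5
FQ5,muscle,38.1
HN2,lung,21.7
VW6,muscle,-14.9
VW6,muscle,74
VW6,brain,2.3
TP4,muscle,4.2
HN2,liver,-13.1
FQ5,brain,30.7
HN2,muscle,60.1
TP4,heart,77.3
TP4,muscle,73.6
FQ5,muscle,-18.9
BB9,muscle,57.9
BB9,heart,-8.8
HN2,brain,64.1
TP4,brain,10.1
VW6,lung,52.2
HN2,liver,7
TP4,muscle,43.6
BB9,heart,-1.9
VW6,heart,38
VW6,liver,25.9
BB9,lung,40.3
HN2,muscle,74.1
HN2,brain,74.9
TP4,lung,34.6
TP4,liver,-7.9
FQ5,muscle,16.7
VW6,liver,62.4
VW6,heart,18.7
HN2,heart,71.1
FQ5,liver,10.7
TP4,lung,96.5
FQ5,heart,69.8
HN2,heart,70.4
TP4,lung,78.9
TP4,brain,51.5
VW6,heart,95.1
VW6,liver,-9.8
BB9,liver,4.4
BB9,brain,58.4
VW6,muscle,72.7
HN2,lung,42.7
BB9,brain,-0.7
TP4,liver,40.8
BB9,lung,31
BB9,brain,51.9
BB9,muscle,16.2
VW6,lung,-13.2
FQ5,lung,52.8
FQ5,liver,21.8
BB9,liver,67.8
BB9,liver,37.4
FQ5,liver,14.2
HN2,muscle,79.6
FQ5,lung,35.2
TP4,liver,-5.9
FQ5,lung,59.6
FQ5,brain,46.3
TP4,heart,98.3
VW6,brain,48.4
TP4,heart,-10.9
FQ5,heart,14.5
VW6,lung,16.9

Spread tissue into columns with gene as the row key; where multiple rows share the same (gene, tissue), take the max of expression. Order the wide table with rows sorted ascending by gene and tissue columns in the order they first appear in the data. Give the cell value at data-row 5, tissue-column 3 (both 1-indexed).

With rows sorted ascending by gene, row 5 is gene=VW6. tissue columns in first-appearance order: muscle, lung, brain, heart, liver; column 3 is brain.
Long rows with gene=VW6, tissue=brain: max(43.5, 2.3, 48.4) = 48.4.

48.4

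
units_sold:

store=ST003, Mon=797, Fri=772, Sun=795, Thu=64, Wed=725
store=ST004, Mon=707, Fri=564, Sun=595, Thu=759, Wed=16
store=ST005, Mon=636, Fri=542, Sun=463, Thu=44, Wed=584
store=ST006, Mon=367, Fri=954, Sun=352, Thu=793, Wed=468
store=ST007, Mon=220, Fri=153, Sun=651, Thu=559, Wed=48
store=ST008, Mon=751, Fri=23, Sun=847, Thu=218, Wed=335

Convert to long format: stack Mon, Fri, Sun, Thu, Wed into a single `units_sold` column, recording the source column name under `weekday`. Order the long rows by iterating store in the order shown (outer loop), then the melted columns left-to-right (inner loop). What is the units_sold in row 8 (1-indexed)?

595

30 rows total (6 × 5). Row 8: index ⌊(8-1)/5⌋ = 1 into store → ST004; (8-1) mod 5 = 2 into the melted columns → Sun.
So row 8 is (ST004, Sun, 595); units_sold = 595.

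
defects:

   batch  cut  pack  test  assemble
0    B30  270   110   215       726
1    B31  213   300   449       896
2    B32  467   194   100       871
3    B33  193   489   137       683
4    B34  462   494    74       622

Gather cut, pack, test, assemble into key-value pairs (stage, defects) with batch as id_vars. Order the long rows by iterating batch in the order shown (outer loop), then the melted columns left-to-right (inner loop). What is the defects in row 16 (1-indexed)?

683

20 rows total (5 × 4). Row 16: index ⌊(16-1)/4⌋ = 3 into batch → B33; (16-1) mod 4 = 3 into the melted columns → assemble.
So row 16 is (B33, assemble, 683); defects = 683.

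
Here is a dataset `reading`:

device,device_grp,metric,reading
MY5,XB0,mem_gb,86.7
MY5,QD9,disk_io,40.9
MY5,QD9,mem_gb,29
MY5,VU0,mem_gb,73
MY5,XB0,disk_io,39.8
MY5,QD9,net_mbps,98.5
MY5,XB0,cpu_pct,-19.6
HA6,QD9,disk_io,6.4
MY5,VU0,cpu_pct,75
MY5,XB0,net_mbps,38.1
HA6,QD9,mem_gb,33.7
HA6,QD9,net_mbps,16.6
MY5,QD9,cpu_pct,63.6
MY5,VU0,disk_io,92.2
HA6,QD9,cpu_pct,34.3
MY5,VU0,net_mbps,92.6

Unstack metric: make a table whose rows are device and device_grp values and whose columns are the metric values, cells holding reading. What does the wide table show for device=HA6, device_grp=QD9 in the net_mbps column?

Wide layout: rows indexed by device and device_grp, columns are the 4 distinct metric values (mem_gb, disk_io, net_mbps, cpu_pct).
Cell (device=HA6, device_grp=QD9, metric=net_mbps) draws from the long row where device=HA6, device_grp=QD9 and metric=net_mbps, which has reading=16.6.

16.6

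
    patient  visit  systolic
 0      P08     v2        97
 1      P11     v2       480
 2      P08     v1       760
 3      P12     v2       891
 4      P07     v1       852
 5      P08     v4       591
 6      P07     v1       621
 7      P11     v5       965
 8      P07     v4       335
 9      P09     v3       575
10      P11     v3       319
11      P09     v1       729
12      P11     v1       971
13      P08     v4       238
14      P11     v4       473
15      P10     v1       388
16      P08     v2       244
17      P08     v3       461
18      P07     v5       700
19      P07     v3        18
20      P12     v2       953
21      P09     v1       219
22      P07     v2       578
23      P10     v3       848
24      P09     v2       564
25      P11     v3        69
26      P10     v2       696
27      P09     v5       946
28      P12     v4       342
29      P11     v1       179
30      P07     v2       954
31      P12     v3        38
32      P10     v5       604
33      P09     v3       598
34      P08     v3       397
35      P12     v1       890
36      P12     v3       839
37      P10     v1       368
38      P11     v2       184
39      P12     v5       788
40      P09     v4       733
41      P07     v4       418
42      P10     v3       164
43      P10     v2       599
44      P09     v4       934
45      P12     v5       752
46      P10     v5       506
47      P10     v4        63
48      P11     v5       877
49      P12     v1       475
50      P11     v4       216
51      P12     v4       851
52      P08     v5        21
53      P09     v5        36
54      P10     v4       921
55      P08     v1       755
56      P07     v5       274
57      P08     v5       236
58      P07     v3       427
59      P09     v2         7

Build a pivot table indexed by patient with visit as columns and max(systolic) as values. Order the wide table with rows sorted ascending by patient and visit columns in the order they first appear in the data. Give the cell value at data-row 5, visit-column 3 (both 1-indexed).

With rows sorted ascending by patient, row 5 is patient=P11. visit columns in first-appearance order: v2, v1, v4, v5, v3; column 3 is v4.
Long rows with patient=P11, visit=v4: max(473, 216) = 473.

473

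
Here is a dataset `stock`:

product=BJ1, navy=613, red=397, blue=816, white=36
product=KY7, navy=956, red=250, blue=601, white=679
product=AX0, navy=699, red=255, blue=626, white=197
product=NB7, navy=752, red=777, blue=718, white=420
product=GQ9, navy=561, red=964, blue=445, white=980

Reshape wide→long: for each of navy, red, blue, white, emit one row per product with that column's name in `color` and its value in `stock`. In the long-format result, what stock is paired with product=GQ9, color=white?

Unpivoting turns each (product, wide-column) pair into one long row.
The wide cell at row GQ9, column white holds 980, so the long row (GQ9, white) has stock=980.

980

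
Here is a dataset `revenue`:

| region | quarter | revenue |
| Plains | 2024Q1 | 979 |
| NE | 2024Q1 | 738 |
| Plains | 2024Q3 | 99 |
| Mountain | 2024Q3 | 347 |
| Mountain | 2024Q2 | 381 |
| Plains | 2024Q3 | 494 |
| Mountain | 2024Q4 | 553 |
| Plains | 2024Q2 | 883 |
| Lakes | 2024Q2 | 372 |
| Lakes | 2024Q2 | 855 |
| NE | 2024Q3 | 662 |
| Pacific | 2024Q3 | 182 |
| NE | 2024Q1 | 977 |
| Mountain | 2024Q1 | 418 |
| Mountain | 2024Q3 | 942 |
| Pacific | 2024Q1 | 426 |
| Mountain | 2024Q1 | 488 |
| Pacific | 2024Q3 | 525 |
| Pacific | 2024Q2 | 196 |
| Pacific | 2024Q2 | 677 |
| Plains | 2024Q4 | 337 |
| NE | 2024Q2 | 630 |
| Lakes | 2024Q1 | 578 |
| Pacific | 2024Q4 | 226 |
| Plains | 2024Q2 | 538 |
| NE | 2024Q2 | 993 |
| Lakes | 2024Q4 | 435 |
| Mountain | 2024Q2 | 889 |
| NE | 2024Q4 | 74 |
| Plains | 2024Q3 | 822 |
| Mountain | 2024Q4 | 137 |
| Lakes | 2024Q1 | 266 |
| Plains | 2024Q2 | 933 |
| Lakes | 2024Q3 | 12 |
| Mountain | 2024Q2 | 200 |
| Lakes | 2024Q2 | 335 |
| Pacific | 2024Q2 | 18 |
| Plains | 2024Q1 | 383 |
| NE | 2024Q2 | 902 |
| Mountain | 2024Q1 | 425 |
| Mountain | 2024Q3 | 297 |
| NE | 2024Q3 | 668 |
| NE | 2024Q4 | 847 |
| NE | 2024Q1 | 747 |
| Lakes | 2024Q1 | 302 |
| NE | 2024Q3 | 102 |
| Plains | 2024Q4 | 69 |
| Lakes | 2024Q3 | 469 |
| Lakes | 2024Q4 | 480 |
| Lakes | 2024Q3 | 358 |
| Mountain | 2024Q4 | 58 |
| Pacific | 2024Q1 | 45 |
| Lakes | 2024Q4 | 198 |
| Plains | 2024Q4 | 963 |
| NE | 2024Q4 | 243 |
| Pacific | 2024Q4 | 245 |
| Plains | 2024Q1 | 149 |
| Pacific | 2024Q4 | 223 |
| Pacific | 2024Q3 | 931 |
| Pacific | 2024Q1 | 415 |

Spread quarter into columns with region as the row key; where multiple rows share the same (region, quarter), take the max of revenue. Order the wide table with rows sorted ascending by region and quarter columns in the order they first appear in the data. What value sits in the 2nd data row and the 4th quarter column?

With rows sorted ascending by region, row 2 is region=Mountain. quarter columns in first-appearance order: 2024Q1, 2024Q3, 2024Q2, 2024Q4; column 4 is 2024Q4.
Long rows with region=Mountain, quarter=2024Q4: max(553, 137, 58) = 553.

553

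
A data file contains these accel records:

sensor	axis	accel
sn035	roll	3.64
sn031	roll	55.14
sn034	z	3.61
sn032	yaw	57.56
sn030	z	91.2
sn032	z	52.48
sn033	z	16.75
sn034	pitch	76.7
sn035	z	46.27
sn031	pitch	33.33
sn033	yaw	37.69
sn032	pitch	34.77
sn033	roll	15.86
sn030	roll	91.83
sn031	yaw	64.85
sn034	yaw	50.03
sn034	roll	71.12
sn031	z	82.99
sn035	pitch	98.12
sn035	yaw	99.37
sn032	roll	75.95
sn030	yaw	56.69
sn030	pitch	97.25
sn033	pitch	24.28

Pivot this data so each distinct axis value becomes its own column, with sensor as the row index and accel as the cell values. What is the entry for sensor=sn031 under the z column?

82.99

Wide layout: rows indexed by sensor, columns are the 4 distinct axis values (roll, z, yaw, pitch).
Cell (sensor=sn031, axis=z) draws from the long row where sensor=sn031 and axis=z, which has accel=82.99.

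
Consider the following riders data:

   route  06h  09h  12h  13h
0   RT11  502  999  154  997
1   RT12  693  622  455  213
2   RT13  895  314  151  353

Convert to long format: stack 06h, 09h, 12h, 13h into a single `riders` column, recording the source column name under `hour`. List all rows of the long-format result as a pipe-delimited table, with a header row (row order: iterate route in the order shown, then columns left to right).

| route | hour | riders |
| RT11 | 06h | 502 |
| RT11 | 09h | 999 |
| RT11 | 12h | 154 |
| RT11 | 13h | 997 |
| RT12 | 06h | 693 |
| RT12 | 09h | 622 |
| RT12 | 12h | 455 |
| RT12 | 13h | 213 |
| RT13 | 06h | 895 |
| RT13 | 09h | 314 |
| RT13 | 12h | 151 |
| RT13 | 13h | 353 |

Each (route, column) pair becomes one row: 3 × 4 = 12 rows.
For example, (RT11, 06h) → riders=502.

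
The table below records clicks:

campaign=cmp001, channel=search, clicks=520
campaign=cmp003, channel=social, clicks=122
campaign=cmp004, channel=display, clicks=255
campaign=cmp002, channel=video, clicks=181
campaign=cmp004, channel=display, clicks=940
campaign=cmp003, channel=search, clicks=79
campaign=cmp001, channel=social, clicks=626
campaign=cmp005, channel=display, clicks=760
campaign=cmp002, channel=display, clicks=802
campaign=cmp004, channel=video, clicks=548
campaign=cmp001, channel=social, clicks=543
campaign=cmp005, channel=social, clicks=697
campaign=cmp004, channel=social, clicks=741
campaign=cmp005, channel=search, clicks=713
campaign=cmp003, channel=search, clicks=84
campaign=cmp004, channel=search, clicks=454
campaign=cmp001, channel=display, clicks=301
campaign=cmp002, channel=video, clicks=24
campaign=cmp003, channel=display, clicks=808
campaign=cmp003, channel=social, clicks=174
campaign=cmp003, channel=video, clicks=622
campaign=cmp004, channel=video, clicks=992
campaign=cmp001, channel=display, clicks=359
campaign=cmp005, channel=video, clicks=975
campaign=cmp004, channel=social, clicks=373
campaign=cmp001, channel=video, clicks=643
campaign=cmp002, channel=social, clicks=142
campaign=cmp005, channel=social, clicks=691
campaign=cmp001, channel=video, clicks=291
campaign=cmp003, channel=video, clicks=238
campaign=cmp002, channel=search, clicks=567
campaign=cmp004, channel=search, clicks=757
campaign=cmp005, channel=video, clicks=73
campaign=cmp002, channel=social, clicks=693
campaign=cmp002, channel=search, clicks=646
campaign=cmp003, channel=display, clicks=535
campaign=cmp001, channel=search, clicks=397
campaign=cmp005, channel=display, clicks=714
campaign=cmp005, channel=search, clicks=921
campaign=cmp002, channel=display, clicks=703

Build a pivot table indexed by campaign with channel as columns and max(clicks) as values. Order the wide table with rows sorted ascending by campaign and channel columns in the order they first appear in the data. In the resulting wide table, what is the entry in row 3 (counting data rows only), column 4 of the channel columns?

With rows sorted ascending by campaign, row 3 is campaign=cmp003. channel columns in first-appearance order: search, social, display, video; column 4 is video.
Long rows with campaign=cmp003, channel=video: max(622, 238) = 622.

622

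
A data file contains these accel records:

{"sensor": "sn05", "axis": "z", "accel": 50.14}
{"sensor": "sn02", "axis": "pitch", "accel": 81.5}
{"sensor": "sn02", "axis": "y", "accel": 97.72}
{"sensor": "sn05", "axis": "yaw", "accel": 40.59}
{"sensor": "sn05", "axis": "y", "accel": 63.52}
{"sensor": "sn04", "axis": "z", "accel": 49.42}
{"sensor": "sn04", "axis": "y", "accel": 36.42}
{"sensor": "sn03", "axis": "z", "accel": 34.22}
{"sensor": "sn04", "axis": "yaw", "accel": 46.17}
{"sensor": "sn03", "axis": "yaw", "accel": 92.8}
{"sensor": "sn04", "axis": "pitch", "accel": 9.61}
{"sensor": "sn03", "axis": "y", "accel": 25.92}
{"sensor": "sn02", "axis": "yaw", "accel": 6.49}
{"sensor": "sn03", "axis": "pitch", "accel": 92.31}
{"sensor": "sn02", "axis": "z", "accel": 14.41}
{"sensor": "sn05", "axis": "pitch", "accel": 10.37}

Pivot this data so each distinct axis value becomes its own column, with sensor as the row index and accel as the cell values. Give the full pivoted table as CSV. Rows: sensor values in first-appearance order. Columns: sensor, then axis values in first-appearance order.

Columns: sensor plus the 4 distinct axis values (z, pitch, y, yaw).
For example, row sn05 column z takes accel=50.14 from the long row (sn05, z).

sensor,z,pitch,y,yaw
sn05,50.14,10.37,63.52,40.59
sn02,14.41,81.5,97.72,6.49
sn04,49.42,9.61,36.42,46.17
sn03,34.22,92.31,25.92,92.8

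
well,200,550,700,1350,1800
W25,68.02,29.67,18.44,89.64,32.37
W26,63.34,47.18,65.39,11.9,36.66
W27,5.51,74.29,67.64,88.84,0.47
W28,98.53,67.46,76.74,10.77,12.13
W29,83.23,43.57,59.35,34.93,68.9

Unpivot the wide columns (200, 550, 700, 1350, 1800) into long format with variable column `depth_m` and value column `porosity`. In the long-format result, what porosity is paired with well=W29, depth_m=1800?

Unpivoting turns each (well, wide-column) pair into one long row.
The wide cell at row W29, column 1800 holds 68.9, so the long row (W29, 1800) has porosity=68.9.

68.9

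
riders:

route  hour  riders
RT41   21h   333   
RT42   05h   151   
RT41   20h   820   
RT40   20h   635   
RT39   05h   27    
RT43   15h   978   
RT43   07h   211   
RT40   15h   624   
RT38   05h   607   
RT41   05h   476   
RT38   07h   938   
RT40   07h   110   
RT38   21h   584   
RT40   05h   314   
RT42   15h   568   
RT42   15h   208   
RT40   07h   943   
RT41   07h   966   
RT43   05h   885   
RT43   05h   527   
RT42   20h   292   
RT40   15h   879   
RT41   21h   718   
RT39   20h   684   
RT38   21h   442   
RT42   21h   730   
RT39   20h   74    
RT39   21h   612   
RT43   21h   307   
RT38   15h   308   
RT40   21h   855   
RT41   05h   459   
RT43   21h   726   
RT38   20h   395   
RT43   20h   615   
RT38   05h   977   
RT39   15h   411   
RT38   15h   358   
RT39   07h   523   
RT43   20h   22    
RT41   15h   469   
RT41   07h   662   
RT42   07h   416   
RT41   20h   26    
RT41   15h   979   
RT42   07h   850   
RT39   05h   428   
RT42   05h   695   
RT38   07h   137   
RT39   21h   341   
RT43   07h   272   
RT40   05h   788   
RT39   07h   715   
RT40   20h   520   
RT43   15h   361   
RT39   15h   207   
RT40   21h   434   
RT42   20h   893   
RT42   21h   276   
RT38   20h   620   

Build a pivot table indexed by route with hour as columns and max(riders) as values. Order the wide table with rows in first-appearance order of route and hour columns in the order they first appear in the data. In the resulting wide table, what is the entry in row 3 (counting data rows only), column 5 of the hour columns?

943

With rows in first-appearance order of route, row 3 is route=RT40. hour columns in first-appearance order: 21h, 05h, 20h, 15h, 07h; column 5 is 07h.
Long rows with route=RT40, hour=07h: max(110, 943) = 943.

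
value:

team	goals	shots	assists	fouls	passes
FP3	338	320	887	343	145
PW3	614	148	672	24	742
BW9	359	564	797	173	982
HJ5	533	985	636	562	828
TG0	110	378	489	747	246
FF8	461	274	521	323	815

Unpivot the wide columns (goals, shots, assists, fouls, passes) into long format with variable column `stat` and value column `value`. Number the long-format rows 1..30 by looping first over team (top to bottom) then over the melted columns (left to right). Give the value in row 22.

378

30 rows total (6 × 5). Row 22: index ⌊(22-1)/5⌋ = 4 into team → TG0; (22-1) mod 5 = 1 into the melted columns → shots.
So row 22 is (TG0, shots, 378); value = 378.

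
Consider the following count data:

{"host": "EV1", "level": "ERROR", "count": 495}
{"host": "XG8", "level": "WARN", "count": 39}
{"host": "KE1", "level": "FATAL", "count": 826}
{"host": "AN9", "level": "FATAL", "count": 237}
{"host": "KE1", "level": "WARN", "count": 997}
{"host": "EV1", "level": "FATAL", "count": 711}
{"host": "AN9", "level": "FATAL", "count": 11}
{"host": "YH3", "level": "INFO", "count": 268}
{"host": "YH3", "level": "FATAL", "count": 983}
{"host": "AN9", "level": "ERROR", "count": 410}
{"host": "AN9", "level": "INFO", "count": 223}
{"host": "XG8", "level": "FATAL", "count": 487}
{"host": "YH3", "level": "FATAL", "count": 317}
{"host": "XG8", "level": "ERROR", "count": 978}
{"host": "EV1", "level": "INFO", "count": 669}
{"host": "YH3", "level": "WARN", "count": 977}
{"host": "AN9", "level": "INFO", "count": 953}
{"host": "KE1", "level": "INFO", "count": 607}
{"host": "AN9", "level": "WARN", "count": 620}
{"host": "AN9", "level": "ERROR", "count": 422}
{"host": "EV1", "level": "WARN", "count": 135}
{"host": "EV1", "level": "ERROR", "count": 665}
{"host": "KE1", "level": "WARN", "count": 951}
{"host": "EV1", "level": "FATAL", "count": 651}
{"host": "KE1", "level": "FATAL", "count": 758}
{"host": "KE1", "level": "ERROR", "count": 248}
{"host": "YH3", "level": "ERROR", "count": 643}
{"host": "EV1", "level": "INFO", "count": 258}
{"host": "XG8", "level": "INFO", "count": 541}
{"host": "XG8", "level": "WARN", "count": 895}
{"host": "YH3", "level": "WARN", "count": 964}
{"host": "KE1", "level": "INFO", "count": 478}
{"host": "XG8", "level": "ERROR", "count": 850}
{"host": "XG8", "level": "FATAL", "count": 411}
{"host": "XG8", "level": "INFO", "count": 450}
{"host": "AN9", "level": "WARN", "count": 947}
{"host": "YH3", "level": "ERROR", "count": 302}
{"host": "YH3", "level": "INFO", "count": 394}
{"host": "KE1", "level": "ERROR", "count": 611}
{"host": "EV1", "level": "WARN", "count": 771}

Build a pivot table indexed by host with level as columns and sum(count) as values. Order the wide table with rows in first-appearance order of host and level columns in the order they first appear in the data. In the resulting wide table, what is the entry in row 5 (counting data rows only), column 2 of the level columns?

1941

With rows in first-appearance order of host, row 5 is host=YH3. level columns in first-appearance order: ERROR, WARN, FATAL, INFO; column 2 is WARN.
Long rows with host=YH3, level=WARN: 977 + 964 = 1941.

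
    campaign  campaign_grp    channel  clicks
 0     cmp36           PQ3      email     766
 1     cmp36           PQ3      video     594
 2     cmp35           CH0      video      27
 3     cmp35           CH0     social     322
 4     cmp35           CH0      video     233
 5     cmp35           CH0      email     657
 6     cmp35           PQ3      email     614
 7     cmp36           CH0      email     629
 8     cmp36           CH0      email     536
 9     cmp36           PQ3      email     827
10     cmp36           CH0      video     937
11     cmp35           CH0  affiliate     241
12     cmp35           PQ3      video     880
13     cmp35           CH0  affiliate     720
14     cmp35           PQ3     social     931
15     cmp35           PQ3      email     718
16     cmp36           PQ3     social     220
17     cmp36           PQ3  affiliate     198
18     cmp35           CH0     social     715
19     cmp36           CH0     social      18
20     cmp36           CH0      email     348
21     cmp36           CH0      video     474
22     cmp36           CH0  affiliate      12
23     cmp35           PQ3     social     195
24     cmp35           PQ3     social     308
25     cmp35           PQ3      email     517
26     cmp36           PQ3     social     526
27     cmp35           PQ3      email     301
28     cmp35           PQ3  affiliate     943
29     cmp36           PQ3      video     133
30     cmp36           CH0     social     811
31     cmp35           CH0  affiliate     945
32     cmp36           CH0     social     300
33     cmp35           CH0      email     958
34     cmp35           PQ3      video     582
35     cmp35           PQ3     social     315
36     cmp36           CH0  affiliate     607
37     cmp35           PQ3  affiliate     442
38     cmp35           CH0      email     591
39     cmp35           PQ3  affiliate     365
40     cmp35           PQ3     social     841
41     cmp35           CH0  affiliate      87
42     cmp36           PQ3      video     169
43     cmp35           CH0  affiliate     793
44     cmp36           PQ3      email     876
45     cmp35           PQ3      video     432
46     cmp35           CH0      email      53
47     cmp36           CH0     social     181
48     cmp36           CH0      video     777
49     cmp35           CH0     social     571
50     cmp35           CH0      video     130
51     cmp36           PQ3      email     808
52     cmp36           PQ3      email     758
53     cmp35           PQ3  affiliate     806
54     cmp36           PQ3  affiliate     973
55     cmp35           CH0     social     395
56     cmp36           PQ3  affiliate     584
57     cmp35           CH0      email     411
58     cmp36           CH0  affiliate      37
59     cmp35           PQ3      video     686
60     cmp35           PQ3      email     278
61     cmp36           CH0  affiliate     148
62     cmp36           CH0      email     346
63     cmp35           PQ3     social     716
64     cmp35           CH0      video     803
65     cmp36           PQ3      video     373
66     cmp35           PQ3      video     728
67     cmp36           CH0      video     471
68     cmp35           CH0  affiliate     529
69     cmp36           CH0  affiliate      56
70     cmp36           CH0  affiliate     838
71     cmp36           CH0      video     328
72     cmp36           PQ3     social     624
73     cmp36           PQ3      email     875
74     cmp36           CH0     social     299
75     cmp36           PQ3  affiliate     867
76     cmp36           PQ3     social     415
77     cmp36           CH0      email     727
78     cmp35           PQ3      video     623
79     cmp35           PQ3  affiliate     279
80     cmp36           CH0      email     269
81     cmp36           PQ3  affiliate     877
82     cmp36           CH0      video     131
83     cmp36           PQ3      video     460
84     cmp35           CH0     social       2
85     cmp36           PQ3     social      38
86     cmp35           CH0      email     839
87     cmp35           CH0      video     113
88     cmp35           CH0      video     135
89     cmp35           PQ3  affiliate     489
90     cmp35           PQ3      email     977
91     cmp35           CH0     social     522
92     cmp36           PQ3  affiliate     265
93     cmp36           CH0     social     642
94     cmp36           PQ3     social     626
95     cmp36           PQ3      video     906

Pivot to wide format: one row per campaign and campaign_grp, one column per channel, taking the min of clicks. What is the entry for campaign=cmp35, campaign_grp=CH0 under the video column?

Rows with campaign=cmp35, campaign_grp=CH0 and channel=video: clicks values are 27, 233, 130, 803, 113, 135.
min(27, 233, 130, 803, 113, 135) = 27.

27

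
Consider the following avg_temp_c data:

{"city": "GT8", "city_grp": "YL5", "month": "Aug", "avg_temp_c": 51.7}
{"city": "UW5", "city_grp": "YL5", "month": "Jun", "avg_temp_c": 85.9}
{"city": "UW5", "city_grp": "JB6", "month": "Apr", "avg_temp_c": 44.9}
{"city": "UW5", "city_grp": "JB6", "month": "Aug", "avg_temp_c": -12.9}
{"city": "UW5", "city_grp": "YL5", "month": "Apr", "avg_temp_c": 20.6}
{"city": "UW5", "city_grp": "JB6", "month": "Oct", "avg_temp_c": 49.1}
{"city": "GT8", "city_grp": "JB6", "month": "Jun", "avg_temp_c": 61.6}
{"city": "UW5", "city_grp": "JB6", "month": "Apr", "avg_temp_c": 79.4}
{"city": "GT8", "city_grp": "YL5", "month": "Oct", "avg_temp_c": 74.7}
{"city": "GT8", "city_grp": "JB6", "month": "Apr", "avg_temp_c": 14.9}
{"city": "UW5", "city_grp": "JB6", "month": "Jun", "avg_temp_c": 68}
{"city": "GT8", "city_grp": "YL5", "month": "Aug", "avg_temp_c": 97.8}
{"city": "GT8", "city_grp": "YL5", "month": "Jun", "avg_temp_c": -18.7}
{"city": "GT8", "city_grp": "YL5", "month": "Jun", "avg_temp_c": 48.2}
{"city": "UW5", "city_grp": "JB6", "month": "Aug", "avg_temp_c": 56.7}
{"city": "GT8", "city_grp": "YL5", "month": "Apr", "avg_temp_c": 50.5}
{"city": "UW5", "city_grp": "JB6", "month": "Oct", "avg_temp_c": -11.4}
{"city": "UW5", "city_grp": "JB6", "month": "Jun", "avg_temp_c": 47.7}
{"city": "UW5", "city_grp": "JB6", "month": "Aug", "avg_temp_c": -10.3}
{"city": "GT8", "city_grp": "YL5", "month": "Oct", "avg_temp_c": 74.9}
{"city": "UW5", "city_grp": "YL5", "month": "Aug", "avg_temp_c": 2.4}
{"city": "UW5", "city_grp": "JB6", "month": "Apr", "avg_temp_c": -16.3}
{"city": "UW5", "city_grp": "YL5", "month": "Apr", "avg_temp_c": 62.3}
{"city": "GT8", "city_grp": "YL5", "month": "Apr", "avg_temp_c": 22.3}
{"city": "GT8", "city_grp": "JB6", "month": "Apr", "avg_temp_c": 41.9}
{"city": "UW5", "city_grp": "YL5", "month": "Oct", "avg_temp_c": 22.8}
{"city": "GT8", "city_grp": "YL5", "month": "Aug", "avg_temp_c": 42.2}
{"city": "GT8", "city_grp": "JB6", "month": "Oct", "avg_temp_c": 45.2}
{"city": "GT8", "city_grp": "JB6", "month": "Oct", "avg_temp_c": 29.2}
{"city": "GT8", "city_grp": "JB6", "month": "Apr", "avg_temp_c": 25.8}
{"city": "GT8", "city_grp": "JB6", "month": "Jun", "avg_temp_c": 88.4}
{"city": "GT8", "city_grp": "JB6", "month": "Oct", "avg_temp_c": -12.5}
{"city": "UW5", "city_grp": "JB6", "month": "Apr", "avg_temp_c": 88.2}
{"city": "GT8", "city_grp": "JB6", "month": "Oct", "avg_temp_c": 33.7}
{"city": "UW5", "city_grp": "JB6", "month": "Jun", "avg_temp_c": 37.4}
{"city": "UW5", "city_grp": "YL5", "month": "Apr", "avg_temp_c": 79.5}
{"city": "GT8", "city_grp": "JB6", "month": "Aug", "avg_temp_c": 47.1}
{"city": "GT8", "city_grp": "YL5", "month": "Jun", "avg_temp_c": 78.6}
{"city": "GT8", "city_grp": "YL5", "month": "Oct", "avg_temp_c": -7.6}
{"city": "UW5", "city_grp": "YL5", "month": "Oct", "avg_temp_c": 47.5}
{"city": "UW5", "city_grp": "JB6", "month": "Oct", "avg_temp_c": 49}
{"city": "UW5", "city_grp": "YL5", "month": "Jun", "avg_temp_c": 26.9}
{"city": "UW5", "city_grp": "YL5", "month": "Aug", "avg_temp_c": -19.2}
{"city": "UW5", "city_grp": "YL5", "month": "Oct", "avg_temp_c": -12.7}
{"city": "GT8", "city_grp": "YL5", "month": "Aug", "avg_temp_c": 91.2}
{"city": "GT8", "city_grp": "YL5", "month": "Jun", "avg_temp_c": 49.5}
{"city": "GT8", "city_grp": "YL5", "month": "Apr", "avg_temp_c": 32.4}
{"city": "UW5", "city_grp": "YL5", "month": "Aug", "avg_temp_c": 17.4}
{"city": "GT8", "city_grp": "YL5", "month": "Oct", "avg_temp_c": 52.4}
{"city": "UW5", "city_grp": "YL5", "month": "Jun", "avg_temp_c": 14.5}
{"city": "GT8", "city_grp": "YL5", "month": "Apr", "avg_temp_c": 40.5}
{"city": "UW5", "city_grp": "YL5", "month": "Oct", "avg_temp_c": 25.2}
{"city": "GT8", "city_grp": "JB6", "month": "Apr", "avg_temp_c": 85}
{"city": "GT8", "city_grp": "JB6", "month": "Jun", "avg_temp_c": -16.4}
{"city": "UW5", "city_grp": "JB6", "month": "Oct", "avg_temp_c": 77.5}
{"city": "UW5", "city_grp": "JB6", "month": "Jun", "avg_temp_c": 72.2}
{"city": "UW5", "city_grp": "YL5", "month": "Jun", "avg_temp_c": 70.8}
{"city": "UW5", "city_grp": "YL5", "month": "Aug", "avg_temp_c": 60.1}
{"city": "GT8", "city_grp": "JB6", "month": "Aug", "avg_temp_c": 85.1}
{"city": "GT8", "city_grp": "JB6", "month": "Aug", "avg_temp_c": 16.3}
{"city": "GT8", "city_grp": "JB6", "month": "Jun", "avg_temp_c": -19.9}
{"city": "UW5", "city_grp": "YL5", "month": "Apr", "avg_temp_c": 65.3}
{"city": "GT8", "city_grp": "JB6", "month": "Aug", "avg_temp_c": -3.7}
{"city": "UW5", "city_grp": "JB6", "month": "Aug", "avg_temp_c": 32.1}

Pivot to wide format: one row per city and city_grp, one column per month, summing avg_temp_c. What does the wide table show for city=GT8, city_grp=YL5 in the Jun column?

Rows with city=GT8, city_grp=YL5 and month=Jun: avg_temp_c values are -18.7, 48.2, 78.6, 49.5.
-18.7 + 48.2 + 78.6 + 49.5 = 157.6.

157.6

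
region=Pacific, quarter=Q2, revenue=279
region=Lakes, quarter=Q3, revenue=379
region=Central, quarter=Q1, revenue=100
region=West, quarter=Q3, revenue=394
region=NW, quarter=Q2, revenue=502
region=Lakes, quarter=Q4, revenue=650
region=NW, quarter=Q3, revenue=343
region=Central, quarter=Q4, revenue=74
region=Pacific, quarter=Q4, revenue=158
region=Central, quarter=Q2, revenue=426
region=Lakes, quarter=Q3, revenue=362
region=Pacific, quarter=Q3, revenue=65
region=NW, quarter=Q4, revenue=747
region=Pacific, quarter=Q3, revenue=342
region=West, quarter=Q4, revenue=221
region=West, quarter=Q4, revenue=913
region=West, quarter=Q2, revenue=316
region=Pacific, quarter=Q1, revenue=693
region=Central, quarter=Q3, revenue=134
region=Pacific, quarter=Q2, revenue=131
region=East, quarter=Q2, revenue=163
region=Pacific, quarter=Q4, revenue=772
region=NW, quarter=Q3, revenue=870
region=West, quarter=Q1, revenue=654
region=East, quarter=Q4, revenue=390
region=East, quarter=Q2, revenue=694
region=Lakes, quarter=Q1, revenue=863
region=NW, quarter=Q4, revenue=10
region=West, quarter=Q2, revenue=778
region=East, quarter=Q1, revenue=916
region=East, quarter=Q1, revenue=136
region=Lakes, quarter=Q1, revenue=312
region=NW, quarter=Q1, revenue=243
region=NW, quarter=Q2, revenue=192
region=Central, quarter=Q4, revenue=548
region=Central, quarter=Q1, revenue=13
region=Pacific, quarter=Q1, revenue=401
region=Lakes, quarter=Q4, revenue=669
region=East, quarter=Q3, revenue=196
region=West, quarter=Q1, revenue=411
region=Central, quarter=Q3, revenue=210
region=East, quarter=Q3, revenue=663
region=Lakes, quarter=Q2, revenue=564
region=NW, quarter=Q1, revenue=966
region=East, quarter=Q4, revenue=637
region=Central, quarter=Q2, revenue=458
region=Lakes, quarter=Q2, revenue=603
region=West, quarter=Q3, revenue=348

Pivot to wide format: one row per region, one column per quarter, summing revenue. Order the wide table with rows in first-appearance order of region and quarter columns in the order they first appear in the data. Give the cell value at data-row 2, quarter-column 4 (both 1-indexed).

With rows in first-appearance order of region, row 2 is region=Lakes. quarter columns in first-appearance order: Q2, Q3, Q1, Q4; column 4 is Q4.
Long rows with region=Lakes, quarter=Q4: 650 + 669 = 1319.

1319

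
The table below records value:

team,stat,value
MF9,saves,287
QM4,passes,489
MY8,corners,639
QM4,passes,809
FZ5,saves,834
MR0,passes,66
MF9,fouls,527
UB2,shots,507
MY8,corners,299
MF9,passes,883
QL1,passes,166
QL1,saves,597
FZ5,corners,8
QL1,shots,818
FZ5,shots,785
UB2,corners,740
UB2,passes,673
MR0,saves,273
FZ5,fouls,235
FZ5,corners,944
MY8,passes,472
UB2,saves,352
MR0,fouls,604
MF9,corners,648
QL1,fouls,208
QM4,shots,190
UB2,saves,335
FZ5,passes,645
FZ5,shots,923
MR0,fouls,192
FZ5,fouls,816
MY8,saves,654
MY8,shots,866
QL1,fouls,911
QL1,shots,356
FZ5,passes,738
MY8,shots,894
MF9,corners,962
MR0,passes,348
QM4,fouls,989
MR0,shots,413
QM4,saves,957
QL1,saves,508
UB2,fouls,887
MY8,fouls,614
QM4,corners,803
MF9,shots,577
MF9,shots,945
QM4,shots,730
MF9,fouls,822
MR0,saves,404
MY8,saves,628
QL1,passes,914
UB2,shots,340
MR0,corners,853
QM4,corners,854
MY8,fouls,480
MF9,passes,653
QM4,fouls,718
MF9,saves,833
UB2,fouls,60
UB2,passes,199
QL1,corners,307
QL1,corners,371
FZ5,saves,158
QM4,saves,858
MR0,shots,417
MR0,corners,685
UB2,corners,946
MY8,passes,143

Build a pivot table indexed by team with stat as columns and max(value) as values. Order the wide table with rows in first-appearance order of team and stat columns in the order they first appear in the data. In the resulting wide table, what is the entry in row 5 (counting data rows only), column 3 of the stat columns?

853

With rows in first-appearance order of team, row 5 is team=MR0. stat columns in first-appearance order: saves, passes, corners, fouls, shots; column 3 is corners.
Long rows with team=MR0, stat=corners: max(853, 685) = 853.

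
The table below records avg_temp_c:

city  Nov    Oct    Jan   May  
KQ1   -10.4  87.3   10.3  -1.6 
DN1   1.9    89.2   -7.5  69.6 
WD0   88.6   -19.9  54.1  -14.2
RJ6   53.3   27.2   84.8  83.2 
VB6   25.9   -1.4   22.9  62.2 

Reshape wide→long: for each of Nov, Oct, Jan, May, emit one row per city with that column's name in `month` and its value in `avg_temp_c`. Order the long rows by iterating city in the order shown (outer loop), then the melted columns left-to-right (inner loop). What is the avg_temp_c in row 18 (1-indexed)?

20 rows total (5 × 4). Row 18: index ⌊(18-1)/4⌋ = 4 into city → VB6; (18-1) mod 4 = 1 into the melted columns → Oct.
So row 18 is (VB6, Oct, -1.4); avg_temp_c = -1.4.

-1.4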